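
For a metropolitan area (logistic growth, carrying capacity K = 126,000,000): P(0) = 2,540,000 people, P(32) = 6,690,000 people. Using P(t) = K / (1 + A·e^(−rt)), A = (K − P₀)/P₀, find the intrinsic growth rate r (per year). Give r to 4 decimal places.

r ≈ 0.0313 per year

A = (126000000 − 2540000)/2540000 = 48.6063
6690000 = 126000000/(1 + 48.6063·e^(−r·32)) → e^(−32r) = (18.83408 − 1)/48.6063 = 0.366909
r = −ln(0.366909)/32 = 1.00264/32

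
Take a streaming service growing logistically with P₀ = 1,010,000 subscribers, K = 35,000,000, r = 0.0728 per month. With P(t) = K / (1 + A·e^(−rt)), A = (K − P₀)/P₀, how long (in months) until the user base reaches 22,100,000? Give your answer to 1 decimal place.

t ≈ 55.7 months

A = (35000000 − 1010000)/1010000 = 33.65347
22100000 = 35000000/(1 + 33.65347·e^(−0.0728t)) → 1 + 33.65347·e^(−0.0728t) = 1.58371
e^(−0.0728t) = 0.017345 → t = ln(57.65439)/0.0728 = 4.05447/0.0728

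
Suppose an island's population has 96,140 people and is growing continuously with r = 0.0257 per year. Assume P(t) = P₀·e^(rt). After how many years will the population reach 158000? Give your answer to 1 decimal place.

158000 = 96140 · e^(0.0257·t)
t = ln(158000/96140) / 0.0257 = ln(1.64344) / 0.0257 = 0.49679 / 0.0257

t ≈ 19.3 years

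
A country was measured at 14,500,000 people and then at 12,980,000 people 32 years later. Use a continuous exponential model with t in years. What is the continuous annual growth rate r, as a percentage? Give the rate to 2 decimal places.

12980000 = 14500000 · e^(r·32)
e^(32r) = 12980000/14500000 = 0.89517
r = ln(0.89517) / 32 = -0.11074 / 32

r ≈ -0.35% per year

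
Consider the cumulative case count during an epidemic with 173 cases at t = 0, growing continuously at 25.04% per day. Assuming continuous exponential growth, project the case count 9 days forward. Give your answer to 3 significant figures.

≈ 1,650 cases

P(9) = 173 · e^(0.2504·9) = 173 · e^(2.2536)
= 173 · 9.52195 ≈ 1647.3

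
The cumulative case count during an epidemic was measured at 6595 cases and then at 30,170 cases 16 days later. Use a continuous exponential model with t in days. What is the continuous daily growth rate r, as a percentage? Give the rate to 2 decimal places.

30170 = 6595 · e^(r·16)
e^(16r) = 30170/6595 = 4.57468
r = ln(4.57468) / 16 = 1.52054 / 16

r ≈ 9.50% per day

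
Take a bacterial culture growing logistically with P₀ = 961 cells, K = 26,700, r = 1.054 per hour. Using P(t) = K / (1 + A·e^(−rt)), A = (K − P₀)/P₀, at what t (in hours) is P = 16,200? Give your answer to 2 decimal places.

A = (26700 − 961)/961 = 26.78356
16200 = 26700/(1 + 26.78356·e^(−1.054t)) → 1 + 26.78356·e^(−1.054t) = 1.64815
e^(−1.054t) = 0.024199 → t = ln(41.3232)/1.054 = 3.72142/1.054

t ≈ 3.53 hours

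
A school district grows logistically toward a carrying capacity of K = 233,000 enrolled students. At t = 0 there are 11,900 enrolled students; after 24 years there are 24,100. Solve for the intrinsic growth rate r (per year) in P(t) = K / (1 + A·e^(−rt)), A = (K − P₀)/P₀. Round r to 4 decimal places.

A = (233000 − 11900)/11900 = 18.57983
24100 = 233000/(1 + 18.57983·e^(−r·24)) → e^(−24r) = (9.66805 − 1)/18.57983 = 0.46653
r = −ln(0.46653)/24 = 0.76243/24

r ≈ 0.0318 per year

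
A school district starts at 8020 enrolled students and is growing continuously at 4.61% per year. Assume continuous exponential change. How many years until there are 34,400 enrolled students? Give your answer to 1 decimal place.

t ≈ 31.6 years

34400 = 8020 · e^(0.0461·t)
t = ln(34400/8020) / 0.0461 = ln(4.28928) / 0.0461 = 1.45612 / 0.0461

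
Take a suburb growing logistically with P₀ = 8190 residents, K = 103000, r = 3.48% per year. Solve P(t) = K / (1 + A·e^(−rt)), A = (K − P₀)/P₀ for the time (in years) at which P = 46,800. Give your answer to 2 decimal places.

A = (103000 − 8190)/8190 = 11.57631
46800 = 103000/(1 + 11.57631·e^(−0.0348t)) → 1 + 11.57631·e^(−0.0348t) = 2.20085
e^(−0.0348t) = 0.103734 → t = ln(9.64006)/0.0348 = 2.26593/0.0348

t ≈ 65.11 years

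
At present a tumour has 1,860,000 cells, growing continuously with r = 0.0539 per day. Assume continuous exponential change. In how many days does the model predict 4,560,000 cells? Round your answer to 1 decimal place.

4560000 = 1860000 · e^(0.0539·t)
t = ln(4560000/1860000) / 0.0539 = ln(2.45161) / 0.0539 = 0.89675 / 0.0539

t ≈ 16.6 days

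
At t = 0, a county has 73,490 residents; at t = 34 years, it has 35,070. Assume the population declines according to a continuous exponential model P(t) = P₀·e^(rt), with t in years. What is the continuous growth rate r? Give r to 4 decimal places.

r ≈ -0.0218 per year

35070 = 73490 · e^(r·34)
e^(34r) = 35070/73490 = 0.47721
r = ln(0.47721) / 34 = -0.7398 / 34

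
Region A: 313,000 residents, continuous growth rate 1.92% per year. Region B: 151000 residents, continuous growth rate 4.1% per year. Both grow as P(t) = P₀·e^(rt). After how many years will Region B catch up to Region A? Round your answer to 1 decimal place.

t ≈ 33.4 years

313000·e^(0.0192t) = 151000·e^(0.041t)
313000/151000 = e^((0.041 − 0.0192)t) → ln(2.07285) = 0.0218·t
t = 0.72892 / 0.0218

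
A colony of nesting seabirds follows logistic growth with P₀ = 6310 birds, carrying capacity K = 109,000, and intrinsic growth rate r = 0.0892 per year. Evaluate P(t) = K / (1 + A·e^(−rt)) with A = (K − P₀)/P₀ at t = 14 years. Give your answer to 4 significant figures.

≈ 19,230 birds

A = (109000 − 6310)/6310 = 16.27417
P(14) = 109000 / (1 + 16.27417·e^(−0.0892·14)) = 109000 / (1 + 16.27417·0.286849)
= 109000 / 5.66823 ≈ 19230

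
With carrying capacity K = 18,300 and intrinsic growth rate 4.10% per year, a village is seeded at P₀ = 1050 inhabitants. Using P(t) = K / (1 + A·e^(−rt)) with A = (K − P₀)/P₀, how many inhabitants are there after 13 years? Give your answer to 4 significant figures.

≈ 1,720 inhabitants

A = (18300 − 1050)/1050 = 16.42857
P(13) = 18300 / (1 + 16.42857·e^(−0.041·13)) = 18300 / (1 + 16.42857·0.586842)
= 18300 / 10.64097 ≈ 1719.77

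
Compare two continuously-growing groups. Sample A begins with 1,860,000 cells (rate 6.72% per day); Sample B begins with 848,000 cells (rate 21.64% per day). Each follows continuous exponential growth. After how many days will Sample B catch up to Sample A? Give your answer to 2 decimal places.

t ≈ 5.26 days

1860000·e^(0.0672t) = 848000·e^(0.2164t)
1860000/848000 = e^((0.2164 − 0.0672)t) → ln(2.1934) = 0.1492·t
t = 0.78545 / 0.1492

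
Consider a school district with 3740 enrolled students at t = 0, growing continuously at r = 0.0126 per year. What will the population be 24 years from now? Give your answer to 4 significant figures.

P(24) = 3740 · e^(0.0126·24) = 3740 · e^(0.3024)
= 3740 · 1.3531 ≈ 5060.6

≈ 5,061 enrolled students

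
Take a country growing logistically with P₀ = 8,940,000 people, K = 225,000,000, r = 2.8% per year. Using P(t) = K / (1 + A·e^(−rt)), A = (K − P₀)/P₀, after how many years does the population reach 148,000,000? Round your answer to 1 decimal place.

A = (225000000 − 8940000)/8940000 = 24.16779
148000000 = 225000000/(1 + 24.16779·e^(−0.028t)) → 1 + 24.16779·e^(−0.028t) = 1.52027
e^(−0.028t) = 0.021527 → t = ln(46.45237)/0.028 = 3.83843/0.028

t ≈ 137.1 years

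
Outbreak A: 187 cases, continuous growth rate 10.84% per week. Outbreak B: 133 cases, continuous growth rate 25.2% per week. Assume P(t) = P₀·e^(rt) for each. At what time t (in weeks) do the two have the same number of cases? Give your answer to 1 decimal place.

t ≈ 2.4 weeks

187·e^(0.1084t) = 133·e^(0.252t)
187/133 = e^((0.252 − 0.1084)t) → ln(1.40602) = 0.1436·t
t = 0.34076 / 0.1436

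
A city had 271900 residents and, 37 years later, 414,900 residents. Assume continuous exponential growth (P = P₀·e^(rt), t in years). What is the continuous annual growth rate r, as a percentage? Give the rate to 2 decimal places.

r ≈ 1.14% per year

414900 = 271900 · e^(r·37)
e^(37r) = 414900/271900 = 1.52593
r = ln(1.52593) / 37 = 0.4226 / 37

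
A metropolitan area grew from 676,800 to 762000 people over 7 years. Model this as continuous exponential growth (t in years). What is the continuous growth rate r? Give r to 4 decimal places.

r ≈ 0.0169 per year

762000 = 676800 · e^(r·7)
e^(7r) = 762000/676800 = 1.12589
r = ln(1.12589) / 7 = 0.11857 / 7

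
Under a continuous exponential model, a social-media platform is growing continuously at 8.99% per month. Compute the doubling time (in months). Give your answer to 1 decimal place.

doubling time ≈ 7.7 months

doubling time = ln(2) / |r| = 0.69315 / 0.0899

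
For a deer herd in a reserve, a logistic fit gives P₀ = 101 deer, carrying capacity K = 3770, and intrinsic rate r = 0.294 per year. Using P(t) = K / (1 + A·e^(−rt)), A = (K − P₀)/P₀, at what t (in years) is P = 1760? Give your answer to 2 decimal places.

A = (3770 − 101)/101 = 36.32673
1760 = 3770/(1 + 36.32673·e^(−0.294t)) → 1 + 36.32673·e^(−0.294t) = 2.14205
e^(−0.294t) = 0.031438 → t = ln(31.80848)/0.294 = 3.45973/0.294

t ≈ 11.77 years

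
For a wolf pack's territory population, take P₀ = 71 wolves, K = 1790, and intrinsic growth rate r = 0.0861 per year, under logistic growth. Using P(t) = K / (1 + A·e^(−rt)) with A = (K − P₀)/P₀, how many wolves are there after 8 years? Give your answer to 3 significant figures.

A = (1790 − 71)/71 = 24.21127
P(8) = 1790 / (1 + 24.21127·e^(−0.0861·8)) = 1790 / (1 + 24.21127·0.502178)
= 1790 / 13.15837 ≈ 136.04

≈ 136 wolves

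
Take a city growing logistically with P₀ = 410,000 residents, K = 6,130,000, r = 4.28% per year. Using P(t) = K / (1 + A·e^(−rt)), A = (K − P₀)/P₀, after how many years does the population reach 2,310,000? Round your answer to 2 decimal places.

A = (6130000 − 410000)/410000 = 13.95122
2310000 = 6130000/(1 + 13.95122·e^(−0.0428t)) → 1 + 13.95122·e^(−0.0428t) = 2.65368
e^(−0.0428t) = 0.118533 → t = ln(8.43647)/0.0428 = 2.13256/0.0428

t ≈ 49.83 years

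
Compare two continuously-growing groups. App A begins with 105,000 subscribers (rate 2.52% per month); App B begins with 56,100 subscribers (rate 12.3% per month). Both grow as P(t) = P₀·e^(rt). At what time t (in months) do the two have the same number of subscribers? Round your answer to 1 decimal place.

t ≈ 6.4 months

105000·e^(0.0252t) = 56100·e^(0.123t)
105000/56100 = e^((0.123 − 0.0252)t) → ln(1.87166) = 0.0978·t
t = 0.62682 / 0.0978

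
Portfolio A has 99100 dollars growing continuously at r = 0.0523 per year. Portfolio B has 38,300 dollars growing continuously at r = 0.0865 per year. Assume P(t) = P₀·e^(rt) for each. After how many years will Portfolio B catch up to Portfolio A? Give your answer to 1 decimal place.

99100·e^(0.0523t) = 38300·e^(0.0865t)
99100/38300 = e^((0.0865 − 0.0523)t) → ln(2.58747) = 0.0342·t
t = 0.95068 / 0.0342

t ≈ 27.8 years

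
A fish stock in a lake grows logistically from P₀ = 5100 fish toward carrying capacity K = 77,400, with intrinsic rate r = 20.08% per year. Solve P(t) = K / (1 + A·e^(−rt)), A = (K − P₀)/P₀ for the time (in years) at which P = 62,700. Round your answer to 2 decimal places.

A = (77400 − 5100)/5100 = 14.17647
62700 = 77400/(1 + 14.17647·e^(−0.2008t)) → 1 + 14.17647·e^(−0.2008t) = 1.23445
e^(−0.2008t) = 0.016538 → t = ln(60.46699)/0.2008 = 4.1021/0.2008

t ≈ 20.43 years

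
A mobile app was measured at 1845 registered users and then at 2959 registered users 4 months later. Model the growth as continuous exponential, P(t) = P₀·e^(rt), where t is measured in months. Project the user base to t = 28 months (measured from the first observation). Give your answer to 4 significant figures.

≈ 50,350 registered users

r = ln(2959/1845) / 4 ≈ 0.118093 per month
P(28) = 1845 · e^(0.118093·28) = 1845 · 27.2923 ≈ 50354.3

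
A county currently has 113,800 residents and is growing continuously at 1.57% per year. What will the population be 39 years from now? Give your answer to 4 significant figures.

≈ 209,900 residents

P(39) = 113800 · e^(0.0157·39) = 113800 · e^(0.6123)
= 113800 · 1.84467 ≈ 209923.36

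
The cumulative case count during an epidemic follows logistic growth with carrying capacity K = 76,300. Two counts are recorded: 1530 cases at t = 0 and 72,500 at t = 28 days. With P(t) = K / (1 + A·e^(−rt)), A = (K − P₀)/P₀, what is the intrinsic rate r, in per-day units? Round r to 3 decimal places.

A = (76300 − 1530)/1530 = 48.86928
72500 = 76300/(1 + 48.86928·e^(−r·28)) → e^(−28r) = (1.05241 − 1)/48.86928 = 0.001073
r = −ln(0.001073)/28 = 6.83773/28

r ≈ 0.244 per day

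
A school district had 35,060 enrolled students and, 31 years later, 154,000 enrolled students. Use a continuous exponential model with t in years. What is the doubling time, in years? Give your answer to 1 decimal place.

doubling time ≈ 14.5 years

r = ln(154000/35060) / 31 = ln(4.39247) / 31 ≈ 0.047738 per year
doubling time = ln 2 / |r| = 0.69315 / 0.047738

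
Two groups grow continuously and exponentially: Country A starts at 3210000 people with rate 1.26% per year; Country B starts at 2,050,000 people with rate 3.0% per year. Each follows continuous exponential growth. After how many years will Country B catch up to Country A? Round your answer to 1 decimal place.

3210000·e^(0.0126t) = 2050000·e^(0.03t)
3210000/2050000 = e^((0.03 − 0.0126)t) → ln(1.56585) = 0.0174·t
t = 0.44843 / 0.0174

t ≈ 25.8 years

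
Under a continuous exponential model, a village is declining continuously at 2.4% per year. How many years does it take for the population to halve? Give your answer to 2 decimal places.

half-life ≈ 28.88 years

half-life = ln(2) / |r| = 0.69315 / 0.024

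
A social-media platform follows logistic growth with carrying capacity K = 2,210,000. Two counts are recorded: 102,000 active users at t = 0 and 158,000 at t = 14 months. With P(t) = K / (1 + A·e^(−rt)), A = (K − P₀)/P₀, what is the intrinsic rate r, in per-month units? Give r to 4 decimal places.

r ≈ 0.0332 per month

A = (2210000 − 102000)/102000 = 20.66667
158000 = 2210000/(1 + 20.66667·e^(−r·14)) → e^(−14r) = (13.98734 − 1)/20.66667 = 0.62842
r = −ln(0.62842)/14 = 0.46455/14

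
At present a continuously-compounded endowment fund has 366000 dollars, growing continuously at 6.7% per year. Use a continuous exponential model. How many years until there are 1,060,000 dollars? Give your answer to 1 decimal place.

t ≈ 15.9 years

1060000 = 366000 · e^(0.067·t)
t = ln(1060000/366000) / 0.067 = ln(2.89617) / 0.067 = 1.06339 / 0.067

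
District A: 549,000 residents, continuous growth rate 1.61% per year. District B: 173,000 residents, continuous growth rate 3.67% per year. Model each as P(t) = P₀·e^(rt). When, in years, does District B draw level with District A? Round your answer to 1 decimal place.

549000·e^(0.0161t) = 173000·e^(0.0367t)
549000/173000 = e^((0.0367 − 0.0161)t) → ln(3.17341) = 0.0206·t
t = 1.15481 / 0.0206

t ≈ 56.1 years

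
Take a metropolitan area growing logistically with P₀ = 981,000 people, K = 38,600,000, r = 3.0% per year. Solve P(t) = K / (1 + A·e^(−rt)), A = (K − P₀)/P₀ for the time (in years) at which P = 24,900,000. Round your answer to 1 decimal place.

t ≈ 141.5 years

A = (38600000 − 981000)/981000 = 38.3476
24900000 = 38600000/(1 + 38.3476·e^(−0.03t)) → 1 + 38.3476·e^(−0.03t) = 1.5502
e^(−0.03t) = 0.014348 → t = ln(69.69747)/0.03 = 4.24416/0.03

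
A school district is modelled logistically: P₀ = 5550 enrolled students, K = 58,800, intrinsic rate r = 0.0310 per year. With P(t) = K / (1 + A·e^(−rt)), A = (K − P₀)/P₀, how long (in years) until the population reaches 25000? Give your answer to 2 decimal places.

t ≈ 63.21 years

A = (58800 − 5550)/5550 = 9.59459
25000 = 58800/(1 + 9.59459·e^(−0.031t)) → 1 + 9.59459·e^(−0.031t) = 2.352
e^(−0.031t) = 0.140913 → t = ln(7.09659)/0.031 = 1.95961/0.031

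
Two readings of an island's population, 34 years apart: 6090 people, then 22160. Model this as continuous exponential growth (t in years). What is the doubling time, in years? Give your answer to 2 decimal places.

r = ln(22160/6090) / 34 = ln(3.63875) / 34 ≈ 0.037989 per year
doubling time = ln 2 / |r| = 0.69315 / 0.037989

doubling time ≈ 18.25 years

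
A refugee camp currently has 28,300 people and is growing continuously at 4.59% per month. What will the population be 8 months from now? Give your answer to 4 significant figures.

P(8) = 28300 · e^(0.0459·8) = 28300 · e^(0.3672)
= 28300 · 1.44369 ≈ 40856.33

≈ 40,860 people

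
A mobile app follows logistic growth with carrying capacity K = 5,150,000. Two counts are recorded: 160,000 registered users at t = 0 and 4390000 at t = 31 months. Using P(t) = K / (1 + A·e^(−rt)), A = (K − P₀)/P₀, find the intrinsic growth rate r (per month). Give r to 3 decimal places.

r ≈ 0.168 per month

A = (5150000 − 160000)/160000 = 31.1875
4390000 = 5150000/(1 + 31.1875·e^(−r·31)) → e^(−31r) = (1.17312 − 1)/31.1875 = 0.005551
r = −ln(0.005551)/31 = 5.19378/31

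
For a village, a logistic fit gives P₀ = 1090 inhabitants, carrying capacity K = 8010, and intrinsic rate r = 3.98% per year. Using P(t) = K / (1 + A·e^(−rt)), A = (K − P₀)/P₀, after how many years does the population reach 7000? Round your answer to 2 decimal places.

A = (8010 − 1090)/1090 = 6.34862
7000 = 8010/(1 + 6.34862·e^(−0.0398t)) → 1 + 6.34862·e^(−0.0398t) = 1.14429
e^(−0.0398t) = 0.022727 → t = ln(44.00036)/0.0398 = 3.7842/0.0398

t ≈ 95.08 years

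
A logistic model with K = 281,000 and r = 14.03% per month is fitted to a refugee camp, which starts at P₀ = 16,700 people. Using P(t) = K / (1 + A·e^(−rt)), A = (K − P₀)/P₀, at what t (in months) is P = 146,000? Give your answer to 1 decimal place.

t ≈ 20.2 months

A = (281000 − 16700)/16700 = 15.82635
146000 = 281000/(1 + 15.82635·e^(−0.1403t)) → 1 + 15.82635·e^(−0.1403t) = 1.92466
e^(−0.1403t) = 0.058425 → t = ln(17.1159)/0.1403 = 2.84001/0.1403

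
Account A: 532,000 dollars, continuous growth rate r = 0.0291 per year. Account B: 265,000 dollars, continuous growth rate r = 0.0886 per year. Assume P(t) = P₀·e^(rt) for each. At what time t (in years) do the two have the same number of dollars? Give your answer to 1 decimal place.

532000·e^(0.0291t) = 265000·e^(0.0886t)
532000/265000 = e^((0.0886 − 0.0291)t) → ln(2.00755) = 0.0595·t
t = 0.69691 / 0.0595

t ≈ 11.7 years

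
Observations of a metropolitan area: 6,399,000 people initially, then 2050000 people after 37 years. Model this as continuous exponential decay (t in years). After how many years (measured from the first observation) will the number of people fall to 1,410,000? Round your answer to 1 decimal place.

r = ln(2050000/6399000) / 37 ≈ -0.030765 per year
t = ln(1410000/6399000) / r = -1.51255 / -0.030765 ≈ 49.165

t ≈ 49.2 years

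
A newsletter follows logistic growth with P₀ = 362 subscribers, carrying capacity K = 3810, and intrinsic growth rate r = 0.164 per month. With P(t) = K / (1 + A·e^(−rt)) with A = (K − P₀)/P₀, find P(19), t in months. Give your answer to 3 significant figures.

≈ 2,680 subscribers

A = (3810 − 362)/362 = 9.52486
P(19) = 3810 / (1 + 9.52486·e^(−0.164·19)) = 3810 / (1 + 9.52486·0.044334)
= 3810 / 1.42228 ≈ 2678.8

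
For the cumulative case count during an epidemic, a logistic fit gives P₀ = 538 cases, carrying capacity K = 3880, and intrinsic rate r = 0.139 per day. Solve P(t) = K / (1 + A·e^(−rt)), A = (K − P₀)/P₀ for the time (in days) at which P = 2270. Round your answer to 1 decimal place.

A = (3880 − 538)/538 = 6.2119
2270 = 3880/(1 + 6.2119·e^(−0.139t)) → 1 + 6.2119·e^(−0.139t) = 1.70925
e^(−0.139t) = 0.114176 → t = ln(8.75839)/0.139 = 2.17001/0.139

t ≈ 15.6 days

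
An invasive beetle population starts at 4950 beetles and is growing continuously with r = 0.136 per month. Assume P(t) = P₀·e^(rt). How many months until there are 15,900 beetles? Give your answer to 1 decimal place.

15900 = 4950 · e^(0.136·t)
t = ln(15900/4950) / 0.136 = ln(3.21212) / 0.136 = 1.16693 / 0.136

t ≈ 8.6 months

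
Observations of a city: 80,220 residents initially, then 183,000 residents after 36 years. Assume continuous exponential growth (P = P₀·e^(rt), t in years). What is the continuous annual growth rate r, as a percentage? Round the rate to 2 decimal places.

183000 = 80220 · e^(r·36)
e^(36r) = 183000/80220 = 2.28123
r = ln(2.28123) / 36 = 0.82471 / 36

r ≈ 2.29% per year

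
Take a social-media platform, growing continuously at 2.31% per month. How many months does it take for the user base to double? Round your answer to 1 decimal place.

doubling time ≈ 30.0 months

doubling time = ln(2) / |r| = 0.69315 / 0.0231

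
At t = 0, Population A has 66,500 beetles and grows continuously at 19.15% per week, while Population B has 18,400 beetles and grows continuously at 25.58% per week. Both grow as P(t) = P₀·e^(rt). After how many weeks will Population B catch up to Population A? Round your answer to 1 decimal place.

66500·e^(0.1915t) = 18400·e^(0.2558t)
66500/18400 = e^((0.2558 − 0.1915)t) → ln(3.61413) = 0.0643·t
t = 1.28485 / 0.0643

t ≈ 20.0 weeks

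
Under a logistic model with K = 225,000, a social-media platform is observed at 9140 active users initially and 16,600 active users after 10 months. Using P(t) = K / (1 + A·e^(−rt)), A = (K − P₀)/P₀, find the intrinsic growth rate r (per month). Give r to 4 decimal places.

A = (225000 − 9140)/9140 = 23.61707
16600 = 225000/(1 + 23.61707·e^(−r·10)) → e^(−10r) = (13.55422 − 1)/23.61707 = 0.531574
r = −ln(0.531574)/10 = 0.63191/10

r ≈ 0.0632 per month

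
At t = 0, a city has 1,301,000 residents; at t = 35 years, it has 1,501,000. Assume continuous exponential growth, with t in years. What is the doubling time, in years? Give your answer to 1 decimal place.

doubling time ≈ 169.7 years

r = ln(1501000/1301000) / 35 = ln(1.15373) / 35 ≈ 0.004086 per year
doubling time = ln 2 / |r| = 0.69315 / 0.004086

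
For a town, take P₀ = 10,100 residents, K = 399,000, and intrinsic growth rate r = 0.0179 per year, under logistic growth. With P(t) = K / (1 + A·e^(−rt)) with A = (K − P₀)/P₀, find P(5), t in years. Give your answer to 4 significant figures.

≈ 11,020 residents

A = (399000 − 10100)/10100 = 38.50495
P(5) = 399000 / (1 + 38.50495·e^(−0.0179·5)) = 399000 / (1 + 38.50495·0.914388)
= 399000 / 36.20847 ≈ 11019.52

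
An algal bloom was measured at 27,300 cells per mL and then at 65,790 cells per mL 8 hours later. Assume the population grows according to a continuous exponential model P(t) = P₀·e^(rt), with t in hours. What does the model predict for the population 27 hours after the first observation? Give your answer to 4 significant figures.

r = ln(65790/27300) / 8 ≈ 0.109948 per hour
P(27) = 27300 · e^(0.109948·27) = 27300 · 19.46438 ≈ 531377.71

≈ 531,400 cells per mL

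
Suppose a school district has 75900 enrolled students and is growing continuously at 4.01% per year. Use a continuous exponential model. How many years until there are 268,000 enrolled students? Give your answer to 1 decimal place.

t ≈ 31.5 years

268000 = 75900 · e^(0.0401·t)
t = ln(268000/75900) / 0.0401 = ln(3.53096) / 0.0401 = 1.26157 / 0.0401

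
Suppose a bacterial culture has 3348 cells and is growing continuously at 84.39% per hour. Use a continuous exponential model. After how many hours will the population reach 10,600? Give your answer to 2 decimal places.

10600 = 3348 · e^(0.8439·t)
t = ln(10600/3348) / 0.8439 = ln(3.16607) / 0.8439 = 1.15249 / 0.8439

t ≈ 1.37 hours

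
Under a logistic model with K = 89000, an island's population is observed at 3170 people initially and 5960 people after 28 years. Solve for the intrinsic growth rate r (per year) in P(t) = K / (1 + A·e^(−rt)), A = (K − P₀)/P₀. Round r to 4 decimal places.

A = (89000 − 3170)/3170 = 27.07571
5960 = 89000/(1 + 27.07571·e^(−r·28)) → e^(−28r) = (14.93289 − 1)/27.07571 = 0.51459
r = −ln(0.51459)/28 = 0.66439/28

r ≈ 0.0237 per year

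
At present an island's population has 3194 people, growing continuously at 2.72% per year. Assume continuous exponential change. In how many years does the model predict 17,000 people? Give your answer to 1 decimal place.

t ≈ 61.5 years

17000 = 3194 · e^(0.0272·t)
t = ln(17000/3194) / 0.0272 = ln(5.32248) / 0.0272 = 1.67194 / 0.0272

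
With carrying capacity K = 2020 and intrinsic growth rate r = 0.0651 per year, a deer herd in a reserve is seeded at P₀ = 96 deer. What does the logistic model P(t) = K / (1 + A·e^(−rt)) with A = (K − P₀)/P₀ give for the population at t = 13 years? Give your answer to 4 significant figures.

A = (2020 − 96)/96 = 20.04167
P(13) = 2020 / (1 + 20.04167·e^(−0.0651·13)) = 2020 / (1 + 20.04167·0.428999)
= 2020 / 9.59786 ≈ 210.46

≈ 210.5 deer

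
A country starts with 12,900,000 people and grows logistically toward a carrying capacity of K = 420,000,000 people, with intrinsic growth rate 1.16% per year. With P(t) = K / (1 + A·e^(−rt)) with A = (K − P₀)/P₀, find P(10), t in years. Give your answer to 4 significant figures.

A = (420000000 − 12900000)/12900000 = 31.55814
P(10) = 420000000 / (1 + 31.55814·e^(−0.0116·10)) = 420000000 / (1 + 31.55814·0.890475)
= 420000000 / 29.10174 ≈ 14432126.07

≈ 14,430,000 people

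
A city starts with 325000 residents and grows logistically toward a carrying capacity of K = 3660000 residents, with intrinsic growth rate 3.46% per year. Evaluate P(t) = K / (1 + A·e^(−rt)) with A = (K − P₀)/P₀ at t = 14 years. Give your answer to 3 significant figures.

≈ 500,000 residents

A = (3660000 − 325000)/325000 = 10.26154
P(14) = 3660000 / (1 + 10.26154·e^(−0.0346·14)) = 3660000 / (1 + 10.26154·0.616067)
= 3660000 / 7.32179 ≈ 499877.6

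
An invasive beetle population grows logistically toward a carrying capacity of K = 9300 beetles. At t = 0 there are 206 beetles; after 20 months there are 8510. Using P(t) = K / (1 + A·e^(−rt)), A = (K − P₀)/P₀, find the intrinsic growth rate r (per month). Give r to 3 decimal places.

r ≈ 0.308 per month

A = (9300 − 206)/206 = 44.14563
8510 = 9300/(1 + 44.14563·e^(−r·20)) → e^(−20r) = (1.09283 − 1)/44.14563 = 0.002103
r = −ln(0.002103)/20 = 6.16446/20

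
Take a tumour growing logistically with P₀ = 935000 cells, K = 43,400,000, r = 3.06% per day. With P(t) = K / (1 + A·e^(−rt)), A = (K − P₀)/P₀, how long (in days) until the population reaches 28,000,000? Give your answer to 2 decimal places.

A = (43400000 − 935000)/935000 = 45.41711
28000000 = 43400000/(1 + 45.41711·e^(−0.0306t)) → 1 + 45.41711·e^(−0.0306t) = 1.55
e^(−0.0306t) = 0.01211 → t = ln(82.57657)/0.0306 = 4.41373/0.0306

t ≈ 144.24 days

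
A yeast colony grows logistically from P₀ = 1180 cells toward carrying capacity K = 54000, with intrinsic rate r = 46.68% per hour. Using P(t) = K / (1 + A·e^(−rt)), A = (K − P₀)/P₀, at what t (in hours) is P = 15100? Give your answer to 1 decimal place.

A = (54000 − 1180)/1180 = 44.76271
15100 = 54000/(1 + 44.76271·e^(−0.4668t)) → 1 + 44.76271·e^(−0.4668t) = 3.57616
e^(−0.4668t) = 0.057551 → t = ln(17.37576)/0.4668 = 2.85508/0.4668

t ≈ 6.1 hours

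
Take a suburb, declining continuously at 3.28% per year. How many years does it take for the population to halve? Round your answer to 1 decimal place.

half-life = ln(2) / |r| = 0.69315 / 0.0328

half-life ≈ 21.1 years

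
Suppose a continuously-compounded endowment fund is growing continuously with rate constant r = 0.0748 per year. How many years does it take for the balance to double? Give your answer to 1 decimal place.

doubling time = ln(2) / |r| = 0.69315 / 0.0748

doubling time ≈ 9.3 years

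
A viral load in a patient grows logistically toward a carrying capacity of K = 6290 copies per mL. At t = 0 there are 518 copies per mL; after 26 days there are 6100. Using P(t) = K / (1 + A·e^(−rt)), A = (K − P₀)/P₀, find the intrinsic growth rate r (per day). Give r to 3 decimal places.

r ≈ 0.226 per day

A = (6290 − 518)/518 = 11.14286
6100 = 6290/(1 + 11.14286·e^(−r·26)) → e^(−26r) = (1.03115 − 1)/11.14286 = 0.002795
r = −ln(0.002795)/26 = 5.87982/26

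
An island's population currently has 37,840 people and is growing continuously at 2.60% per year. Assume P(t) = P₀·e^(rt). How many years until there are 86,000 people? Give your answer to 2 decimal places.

t ≈ 31.58 years

86000 = 37840 · e^(0.026·t)
t = ln(86000/37840) / 0.026 = ln(2.27273) / 0.026 = 0.82098 / 0.026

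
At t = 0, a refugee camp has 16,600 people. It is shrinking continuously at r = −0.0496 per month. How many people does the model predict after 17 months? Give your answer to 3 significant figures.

P(17) = 16600 · e^(-0.0496·17) = 16600 · e^(-0.8432)
= 16600 · 0.43033 ≈ 7143.5

≈ 7,140 people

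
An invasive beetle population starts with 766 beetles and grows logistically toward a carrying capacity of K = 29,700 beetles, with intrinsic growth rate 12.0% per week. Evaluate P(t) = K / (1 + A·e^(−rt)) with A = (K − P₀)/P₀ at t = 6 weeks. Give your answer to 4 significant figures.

≈ 1,532 beetles

A = (29700 − 766)/766 = 37.77285
P(6) = 29700 / (1 + 37.77285·e^(−0.12·6)) = 29700 / (1 + 37.77285·0.486752)
= 29700 / 19.38602 ≈ 1532.03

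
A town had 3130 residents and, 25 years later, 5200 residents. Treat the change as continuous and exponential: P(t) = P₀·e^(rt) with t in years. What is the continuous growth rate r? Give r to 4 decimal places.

r ≈ 0.0203 per year

5200 = 3130 · e^(r·25)
e^(25r) = 5200/3130 = 1.66134
r = ln(1.66134) / 25 = 0.50763 / 25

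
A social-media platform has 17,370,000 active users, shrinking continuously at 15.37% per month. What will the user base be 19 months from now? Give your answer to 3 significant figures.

P(19) = 17370000 · e^(-0.1537·19) = 17370000 · e^(-2.9203)
= 17370000 · 0.05392 ≈ 936547.14

≈ 937,000 active users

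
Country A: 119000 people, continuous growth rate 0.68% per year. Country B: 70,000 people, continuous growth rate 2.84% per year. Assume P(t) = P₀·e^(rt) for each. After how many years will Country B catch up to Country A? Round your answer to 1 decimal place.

t ≈ 24.6 years

119000·e^(0.0068t) = 70000·e^(0.0284t)
119000/70000 = e^((0.0284 − 0.0068)t) → ln(1.7) = 0.0216·t
t = 0.53063 / 0.0216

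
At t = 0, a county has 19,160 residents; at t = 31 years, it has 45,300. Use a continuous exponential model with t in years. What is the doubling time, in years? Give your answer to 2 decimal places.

r = ln(45300/19160) / 31 = ln(2.3643) / 31 ≈ 0.027757 per year
doubling time = ln 2 / |r| = 0.69315 / 0.027757

doubling time ≈ 24.97 years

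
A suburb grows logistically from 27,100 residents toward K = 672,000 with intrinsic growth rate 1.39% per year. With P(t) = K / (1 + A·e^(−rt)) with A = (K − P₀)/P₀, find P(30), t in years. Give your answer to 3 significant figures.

≈ 40,300 residents

A = (672000 − 27100)/27100 = 23.79705
P(30) = 672000 / (1 + 23.79705·e^(−0.0139·30)) = 672000 / (1 + 23.79705·0.659021)
= 672000 / 16.68275 ≈ 40281.12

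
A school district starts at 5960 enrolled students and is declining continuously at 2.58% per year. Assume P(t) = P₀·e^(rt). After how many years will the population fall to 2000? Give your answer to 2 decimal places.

t ≈ 42.32 years

2000 = 5960 · e^(-0.0258·t)
t = ln(2000/5960) / -0.0258 = ln(0.33557) / -0.0258 = -1.09192 / -0.0258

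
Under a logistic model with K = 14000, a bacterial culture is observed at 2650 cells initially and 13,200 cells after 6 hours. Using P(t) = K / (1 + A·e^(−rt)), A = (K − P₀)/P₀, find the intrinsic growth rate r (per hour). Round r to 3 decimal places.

A = (14000 − 2650)/2650 = 4.28302
13200 = 14000/(1 + 4.28302·e^(−r·6)) → e^(−6r) = (1.06061 − 1)/4.28302 = 0.01415
r = −ln(0.01415)/6 = 4.25802/6

r ≈ 0.710 per hour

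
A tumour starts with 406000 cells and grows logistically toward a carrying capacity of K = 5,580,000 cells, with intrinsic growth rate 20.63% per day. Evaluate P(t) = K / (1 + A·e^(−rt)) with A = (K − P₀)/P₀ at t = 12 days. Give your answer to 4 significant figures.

A = (5580000 − 406000)/406000 = 12.74384
P(12) = 5580000 / (1 + 12.74384·e^(−0.2063·12)) = 5580000 / (1 + 12.74384·0.084113)
= 5580000 / 2.07192 ≈ 2693158.68

≈ 2,693,000 cells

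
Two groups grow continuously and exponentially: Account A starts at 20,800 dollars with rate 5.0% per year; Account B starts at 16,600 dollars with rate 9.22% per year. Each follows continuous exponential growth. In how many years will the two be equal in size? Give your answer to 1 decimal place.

20800·e^(0.05t) = 16600·e^(0.0922t)
20800/16600 = e^((0.0922 − 0.05)t) → ln(1.25301) = 0.0422·t
t = 0.22555 / 0.0422

t ≈ 5.3 years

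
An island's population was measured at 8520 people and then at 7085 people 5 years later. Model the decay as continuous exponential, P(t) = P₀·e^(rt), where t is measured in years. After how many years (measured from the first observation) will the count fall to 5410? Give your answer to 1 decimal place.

t ≈ 12.3 years

r = ln(7085/8520) / 5 ≈ -0.036887 per year
t = ln(5410/8520) / r = -0.45417 / -0.036887 ≈ 12.312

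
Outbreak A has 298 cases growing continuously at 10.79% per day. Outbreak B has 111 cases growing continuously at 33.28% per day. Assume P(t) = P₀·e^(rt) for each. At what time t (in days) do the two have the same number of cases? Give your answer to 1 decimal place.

t ≈ 4.4 days

298·e^(0.1079t) = 111·e^(0.3328t)
298/111 = e^((0.3328 − 0.1079)t) → ln(2.68468) = 0.2249·t
t = 0.98756 / 0.2249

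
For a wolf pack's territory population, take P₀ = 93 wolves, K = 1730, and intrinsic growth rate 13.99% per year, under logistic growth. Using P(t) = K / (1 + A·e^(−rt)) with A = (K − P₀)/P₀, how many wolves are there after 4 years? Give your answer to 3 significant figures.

A = (1730 − 93)/93 = 17.60215
P(4) = 1730 / (1 + 17.60215·e^(−0.1399·4)) = 1730 / (1 + 17.60215·0.571438)
= 1730 / 11.05853 ≈ 156.44

≈ 156 wolves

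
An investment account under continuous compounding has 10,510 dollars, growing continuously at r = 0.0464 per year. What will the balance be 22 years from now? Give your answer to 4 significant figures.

P(22) = 10510 · e^(0.0464·22) = 10510 · e^(1.0208)
= 10510 · 2.77541 ≈ 29169.6

≈ 29,170 dollars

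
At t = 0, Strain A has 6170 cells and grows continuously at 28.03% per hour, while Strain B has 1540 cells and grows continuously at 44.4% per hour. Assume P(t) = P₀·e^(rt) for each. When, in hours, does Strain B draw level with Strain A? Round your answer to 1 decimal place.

t ≈ 8.5 hours

6170·e^(0.2803t) = 1540·e^(0.444t)
6170/1540 = e^((0.444 − 0.2803)t) → ln(4.00649) = 0.1637·t
t = 1.38792 / 0.1637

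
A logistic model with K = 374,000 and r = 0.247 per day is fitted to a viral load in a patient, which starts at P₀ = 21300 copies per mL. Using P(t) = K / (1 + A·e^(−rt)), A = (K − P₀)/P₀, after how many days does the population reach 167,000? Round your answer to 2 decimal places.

t ≈ 10.49 days

A = (374000 − 21300)/21300 = 16.55869
167000 = 374000/(1 + 16.55869·e^(−0.247t)) → 1 + 16.55869·e^(−0.247t) = 2.23952
e^(−0.247t) = 0.074856 → t = ln(13.35894)/0.247 = 2.59219/0.247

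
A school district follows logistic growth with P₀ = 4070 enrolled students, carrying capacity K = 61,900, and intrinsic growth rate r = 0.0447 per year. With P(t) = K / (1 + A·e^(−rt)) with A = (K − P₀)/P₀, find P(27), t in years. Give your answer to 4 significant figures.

A = (61900 − 4070)/4070 = 14.20885
P(27) = 61900 / (1 + 14.20885·e^(−0.0447·27)) = 61900 / (1 + 14.20885·0.299123)
= 61900 / 5.25019 ≈ 11790.04

≈ 11,790 enrolled students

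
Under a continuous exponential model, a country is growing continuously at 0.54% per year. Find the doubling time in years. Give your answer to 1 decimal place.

doubling time = ln(2) / |r| = 0.69315 / 0.0054

doubling time ≈ 128.4 years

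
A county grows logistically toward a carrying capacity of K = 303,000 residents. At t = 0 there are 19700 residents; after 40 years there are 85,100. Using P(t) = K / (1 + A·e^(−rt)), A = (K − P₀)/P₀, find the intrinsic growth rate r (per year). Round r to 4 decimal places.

A = (303000 − 19700)/19700 = 14.38071
85100 = 303000/(1 + 14.38071·e^(−r·40)) → e^(−40r) = (3.56052 − 1)/14.38071 = 0.178052
r = −ln(0.178052)/40 = 1.72568/40

r ≈ 0.0431 per year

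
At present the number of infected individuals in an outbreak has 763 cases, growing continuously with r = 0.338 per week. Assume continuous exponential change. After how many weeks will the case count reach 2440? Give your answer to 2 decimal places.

2440 = 763 · e^(0.338·t)
t = ln(2440/763) / 0.338 = ln(3.1979) / 0.338 = 1.1625 / 0.338

t ≈ 3.44 weeks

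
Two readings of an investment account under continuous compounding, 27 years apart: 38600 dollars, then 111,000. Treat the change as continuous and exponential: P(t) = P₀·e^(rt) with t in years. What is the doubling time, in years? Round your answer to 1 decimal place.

doubling time ≈ 17.7 years

r = ln(111000/38600) / 27 = ln(2.87565) / 27 ≈ 0.039121 per year
doubling time = ln 2 / |r| = 0.69315 / 0.039121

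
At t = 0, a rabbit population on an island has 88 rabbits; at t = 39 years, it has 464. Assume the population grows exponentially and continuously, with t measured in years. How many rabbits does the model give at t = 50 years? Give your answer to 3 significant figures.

≈ 742 rabbits

r = ln(464/88) / 39 ≈ 0.042629 per year
P(50) = 88 · e^(0.042629·50) = 88 · 8.42726 ≈ 741.6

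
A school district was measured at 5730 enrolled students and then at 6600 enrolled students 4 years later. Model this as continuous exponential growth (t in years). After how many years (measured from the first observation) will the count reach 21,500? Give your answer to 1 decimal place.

r = ln(6600/5730) / 4 ≈ 0.035339 per year
t = ln(21500/5730) / r = 1.32234 / 0.035339 ≈ 37.419

t ≈ 37.4 years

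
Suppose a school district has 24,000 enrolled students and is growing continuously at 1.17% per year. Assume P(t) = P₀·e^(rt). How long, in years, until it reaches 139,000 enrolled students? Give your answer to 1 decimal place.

139000 = 24000 · e^(0.0117·t)
t = ln(139000/24000) / 0.0117 = ln(5.79167) / 0.0117 = 1.75642 / 0.0117

t ≈ 150.1 years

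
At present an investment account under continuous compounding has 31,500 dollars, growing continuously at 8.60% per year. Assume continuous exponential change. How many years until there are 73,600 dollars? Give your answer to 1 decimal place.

73600 = 31500 · e^(0.086·t)
t = ln(73600/31500) / 0.086 = ln(2.33651) / 0.086 = 0.84866 / 0.086

t ≈ 9.9 years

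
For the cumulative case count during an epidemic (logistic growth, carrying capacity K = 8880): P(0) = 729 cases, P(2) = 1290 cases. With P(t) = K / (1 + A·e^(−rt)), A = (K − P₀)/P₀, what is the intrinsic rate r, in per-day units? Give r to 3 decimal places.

A = (8880 − 729)/729 = 11.18107
1290 = 8880/(1 + 11.18107·e^(−r·2)) → e^(−2r) = (6.88372 − 1)/11.18107 = 0.526222
r = −ln(0.526222)/2 = 0.64203/2

r ≈ 0.321 per day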